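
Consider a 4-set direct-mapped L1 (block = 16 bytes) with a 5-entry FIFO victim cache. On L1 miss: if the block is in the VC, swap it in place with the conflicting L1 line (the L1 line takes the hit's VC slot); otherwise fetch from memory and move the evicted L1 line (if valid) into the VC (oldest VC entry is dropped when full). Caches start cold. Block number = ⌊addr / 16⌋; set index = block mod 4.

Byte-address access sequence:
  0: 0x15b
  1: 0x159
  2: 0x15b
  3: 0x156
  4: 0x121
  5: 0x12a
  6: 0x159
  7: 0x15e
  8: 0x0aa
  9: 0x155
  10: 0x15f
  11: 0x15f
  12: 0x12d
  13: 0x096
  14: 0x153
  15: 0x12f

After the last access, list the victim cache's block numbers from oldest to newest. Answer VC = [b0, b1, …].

VC = [10, 9]

#0 0x15b→b21/s1 MISS; vc=[]
#1 0x159→b21/s1 L1-HIT; vc=[]
#2 0x15b→b21/s1 L1-HIT; vc=[]
#3 0x156→b21/s1 L1-HIT; vc=[]
#4 0x121→b18/s2 MISS; vc=[]
#5 0x12a→b18/s2 L1-HIT; vc=[]
#6 0x159→b21/s1 L1-HIT; vc=[]
#7 0x15e→b21/s1 L1-HIT; vc=[]
#8 0xaa→b10/s2 MISS; vc=[18]
#9 0x155→b21/s1 L1-HIT; vc=[18]
#10 0x15f→b21/s1 L1-HIT; vc=[18]
#11 0x15f→b21/s1 L1-HIT; vc=[18]
#12 0x12d→b18/s2 VC-HIT; vc=[10]
#13 0x96→b9/s1 MISS; vc=[10,21]
#14 0x153→b21/s1 VC-HIT; vc=[10,9]
#15 0x12f→b18/s2 L1-HIT; vc=[10,9]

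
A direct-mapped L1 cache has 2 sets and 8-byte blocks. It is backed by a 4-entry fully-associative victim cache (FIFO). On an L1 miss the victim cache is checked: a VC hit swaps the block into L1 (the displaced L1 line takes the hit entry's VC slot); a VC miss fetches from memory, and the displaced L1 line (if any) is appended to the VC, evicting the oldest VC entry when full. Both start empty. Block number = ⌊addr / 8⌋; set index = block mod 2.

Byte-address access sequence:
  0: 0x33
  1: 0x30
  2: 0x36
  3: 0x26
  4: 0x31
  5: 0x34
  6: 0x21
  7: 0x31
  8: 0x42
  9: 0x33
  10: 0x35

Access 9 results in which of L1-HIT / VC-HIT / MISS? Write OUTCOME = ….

OUTCOME = VC-HIT

#0 0x33→b6/s0 MISS; vc=[]
#1 0x30→b6/s0 L1-HIT; vc=[]
#2 0x36→b6/s0 L1-HIT; vc=[]
#3 0x26→b4/s0 MISS; vc=[6]
#4 0x31→b6/s0 VC-HIT; vc=[4]
#5 0x34→b6/s0 L1-HIT; vc=[4]
#6 0x21→b4/s0 VC-HIT; vc=[6]
#7 0x31→b6/s0 VC-HIT; vc=[4]
#8 0x42→b8/s0 MISS; vc=[4,6]
#9 0x33→b6/s0 VC-HIT; vc=[4,8]
#10 0x35→b6/s0 L1-HIT; vc=[4,8]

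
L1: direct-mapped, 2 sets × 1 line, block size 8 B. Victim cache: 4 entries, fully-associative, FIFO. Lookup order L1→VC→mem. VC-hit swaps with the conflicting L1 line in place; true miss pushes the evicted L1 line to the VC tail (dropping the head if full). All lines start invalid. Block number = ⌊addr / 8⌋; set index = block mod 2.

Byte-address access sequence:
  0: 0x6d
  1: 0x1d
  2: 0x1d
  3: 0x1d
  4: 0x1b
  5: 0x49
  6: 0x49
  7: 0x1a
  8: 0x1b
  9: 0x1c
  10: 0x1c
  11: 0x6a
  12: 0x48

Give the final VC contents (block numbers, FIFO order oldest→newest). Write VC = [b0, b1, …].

#0 0x6d→b13/s1 MISS; vc=[]
#1 0x1d→b3/s1 MISS; vc=[13]
#2 0x1d→b3/s1 L1-HIT; vc=[13]
#3 0x1d→b3/s1 L1-HIT; vc=[13]
#4 0x1b→b3/s1 L1-HIT; vc=[13]
#5 0x49→b9/s1 MISS; vc=[13,3]
#6 0x49→b9/s1 L1-HIT; vc=[13,3]
#7 0x1a→b3/s1 VC-HIT; vc=[13,9]
#8 0x1b→b3/s1 L1-HIT; vc=[13,9]
#9 0x1c→b3/s1 L1-HIT; vc=[13,9]
#10 0x1c→b3/s1 L1-HIT; vc=[13,9]
#11 0x6a→b13/s1 VC-HIT; vc=[3,9]
#12 0x48→b9/s1 VC-HIT; vc=[3,13]

VC = [3, 13]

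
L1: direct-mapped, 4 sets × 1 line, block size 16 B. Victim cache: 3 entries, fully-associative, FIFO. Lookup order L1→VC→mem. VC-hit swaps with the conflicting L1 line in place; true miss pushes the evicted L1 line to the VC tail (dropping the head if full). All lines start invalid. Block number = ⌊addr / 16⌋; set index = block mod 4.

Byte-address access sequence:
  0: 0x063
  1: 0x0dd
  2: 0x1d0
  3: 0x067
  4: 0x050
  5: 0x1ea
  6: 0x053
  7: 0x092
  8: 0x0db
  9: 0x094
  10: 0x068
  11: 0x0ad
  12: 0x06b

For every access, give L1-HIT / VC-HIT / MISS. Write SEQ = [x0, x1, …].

SEQ = [MISS, MISS, MISS, L1-HIT, MISS, MISS, L1-HIT, MISS, MISS, VC-HIT, VC-HIT, MISS, VC-HIT]

#0 0x63→b6/s2 MISS; vc=[]
#1 0xdd→b13/s1 MISS; vc=[]
#2 0x1d0→b29/s1 MISS; vc=[13]
#3 0x67→b6/s2 L1-HIT; vc=[13]
#4 0x50→b5/s1 MISS; vc=[13,29]
#5 0x1ea→b30/s2 MISS; vc=[13,29,6]
#6 0x53→b5/s1 L1-HIT; vc=[13,29,6]
#7 0x92→b9/s1 MISS; vc=[29,6,5]
#8 0xdb→b13/s1 MISS; vc=[6,5,9]
#9 0x94→b9/s1 VC-HIT; vc=[6,5,13]
#10 0x68→b6/s2 VC-HIT; vc=[30,5,13]
#11 0xad→b10/s2 MISS; vc=[5,13,6]
#12 0x6b→b6/s2 VC-HIT; vc=[5,13,10]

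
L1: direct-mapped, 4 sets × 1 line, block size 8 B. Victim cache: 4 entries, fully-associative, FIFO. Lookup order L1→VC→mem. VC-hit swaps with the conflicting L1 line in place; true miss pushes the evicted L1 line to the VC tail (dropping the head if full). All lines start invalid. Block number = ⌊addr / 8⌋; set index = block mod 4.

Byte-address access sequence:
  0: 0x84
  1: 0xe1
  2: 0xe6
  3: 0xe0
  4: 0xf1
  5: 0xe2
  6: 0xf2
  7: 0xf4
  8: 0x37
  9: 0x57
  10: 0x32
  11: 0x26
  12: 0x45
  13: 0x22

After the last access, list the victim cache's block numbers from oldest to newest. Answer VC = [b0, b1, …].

VC = [30, 10, 28, 8]

0: 0x84 (blk 16, set 0) → MISS  vc=[]
1: 0xe1 (blk 28, set 0) → MISS  vc=[16]
2: 0xe6 (blk 28, set 0) → L1-HIT  vc=[16]
3: 0xe0 (blk 28, set 0) → L1-HIT  vc=[16]
4: 0xf1 (blk 30, set 2) → MISS  vc=[16]
5: 0xe2 (blk 28, set 0) → L1-HIT  vc=[16]
6: 0xf2 (blk 30, set 2) → L1-HIT  vc=[16]
7: 0xf4 (blk 30, set 2) → L1-HIT  vc=[16]
8: 0x37 (blk 6, set 2) → MISS  vc=[16, 30]
9: 0x57 (blk 10, set 2) → MISS  vc=[16, 30, 6]
10: 0x32 (blk 6, set 2) → VC-HIT  vc=[16, 30, 10]
11: 0x26 (blk 4, set 0) → MISS  vc=[16, 30, 10, 28]
12: 0x45 (blk 8, set 0) → MISS  vc=[30, 10, 28, 4]
13: 0x22 (blk 4, set 0) → VC-HIT  vc=[30, 10, 28, 8]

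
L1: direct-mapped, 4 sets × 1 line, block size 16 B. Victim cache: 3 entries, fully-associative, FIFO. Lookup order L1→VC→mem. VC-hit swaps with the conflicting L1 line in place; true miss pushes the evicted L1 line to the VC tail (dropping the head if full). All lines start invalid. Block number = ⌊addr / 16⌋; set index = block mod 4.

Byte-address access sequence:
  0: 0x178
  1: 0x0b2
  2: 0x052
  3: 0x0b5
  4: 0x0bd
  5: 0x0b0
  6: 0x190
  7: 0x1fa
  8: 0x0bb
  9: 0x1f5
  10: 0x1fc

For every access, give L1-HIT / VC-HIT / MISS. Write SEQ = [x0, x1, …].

SEQ = [MISS, MISS, MISS, L1-HIT, L1-HIT, L1-HIT, MISS, MISS, VC-HIT, VC-HIT, L1-HIT]

  [0] addr=0x178 blk=23 s=3: MISS | VC []
  [1] addr=0xb2 blk=11 s=3: MISS | VC [23]
  [2] addr=0x52 blk=5 s=1: MISS | VC [23]
  [3] addr=0xb5 blk=11 s=3: L1-HIT | VC [23]
  [4] addr=0xbd blk=11 s=3: L1-HIT | VC [23]
  [5] addr=0xb0 blk=11 s=3: L1-HIT | VC [23]
  [6] addr=0x190 blk=25 s=1: MISS | VC [23, 5]
  [7] addr=0x1fa blk=31 s=3: MISS | VC [23, 5, 11]
  [8] addr=0xbb blk=11 s=3: VC-HIT | VC [23, 5, 31]
  [9] addr=0x1f5 blk=31 s=3: VC-HIT | VC [23, 5, 11]
  [10] addr=0x1fc blk=31 s=3: L1-HIT | VC [23, 5, 11]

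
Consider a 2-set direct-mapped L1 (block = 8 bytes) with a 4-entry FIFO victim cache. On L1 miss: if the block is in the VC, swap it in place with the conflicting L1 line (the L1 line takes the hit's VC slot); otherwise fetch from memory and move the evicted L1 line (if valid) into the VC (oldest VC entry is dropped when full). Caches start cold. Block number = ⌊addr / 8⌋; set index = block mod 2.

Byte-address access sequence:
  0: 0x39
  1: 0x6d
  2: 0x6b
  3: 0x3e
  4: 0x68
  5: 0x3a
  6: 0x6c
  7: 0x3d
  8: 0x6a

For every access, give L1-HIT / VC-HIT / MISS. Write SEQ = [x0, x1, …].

SEQ = [MISS, MISS, L1-HIT, VC-HIT, VC-HIT, VC-HIT, VC-HIT, VC-HIT, VC-HIT]

0: 0x39 (blk 7, set 1) → MISS  vc=[]
1: 0x6d (blk 13, set 1) → MISS  vc=[7]
2: 0x6b (blk 13, set 1) → L1-HIT  vc=[7]
3: 0x3e (blk 7, set 1) → VC-HIT  vc=[13]
4: 0x68 (blk 13, set 1) → VC-HIT  vc=[7]
5: 0x3a (blk 7, set 1) → VC-HIT  vc=[13]
6: 0x6c (blk 13, set 1) → VC-HIT  vc=[7]
7: 0x3d (blk 7, set 1) → VC-HIT  vc=[13]
8: 0x6a (blk 13, set 1) → VC-HIT  vc=[7]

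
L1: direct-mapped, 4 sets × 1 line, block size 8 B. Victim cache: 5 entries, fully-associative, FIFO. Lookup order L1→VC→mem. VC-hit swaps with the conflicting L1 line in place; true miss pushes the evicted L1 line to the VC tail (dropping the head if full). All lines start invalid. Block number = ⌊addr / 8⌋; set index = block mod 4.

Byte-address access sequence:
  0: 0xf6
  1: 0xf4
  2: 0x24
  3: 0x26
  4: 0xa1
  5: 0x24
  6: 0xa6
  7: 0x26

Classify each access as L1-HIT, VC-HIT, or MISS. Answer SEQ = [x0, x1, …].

0: 0xf6 (blk 30, set 2) → MISS  vc=[]
1: 0xf4 (blk 30, set 2) → L1-HIT  vc=[]
2: 0x24 (blk 4, set 0) → MISS  vc=[]
3: 0x26 (blk 4, set 0) → L1-HIT  vc=[]
4: 0xa1 (blk 20, set 0) → MISS  vc=[4]
5: 0x24 (blk 4, set 0) → VC-HIT  vc=[20]
6: 0xa6 (blk 20, set 0) → VC-HIT  vc=[4]
7: 0x26 (blk 4, set 0) → VC-HIT  vc=[20]

SEQ = [MISS, L1-HIT, MISS, L1-HIT, MISS, VC-HIT, VC-HIT, VC-HIT]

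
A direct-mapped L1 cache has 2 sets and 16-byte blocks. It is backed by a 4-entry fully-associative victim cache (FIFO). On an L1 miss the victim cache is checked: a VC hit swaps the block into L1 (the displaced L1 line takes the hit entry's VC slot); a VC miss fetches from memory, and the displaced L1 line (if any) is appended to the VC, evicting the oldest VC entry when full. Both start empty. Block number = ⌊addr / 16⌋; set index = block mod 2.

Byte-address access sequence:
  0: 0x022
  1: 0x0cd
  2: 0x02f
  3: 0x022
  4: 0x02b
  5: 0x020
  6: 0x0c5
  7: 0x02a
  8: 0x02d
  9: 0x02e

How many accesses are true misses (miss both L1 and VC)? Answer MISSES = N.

#0 0x22→b2/s0 MISS; vc=[]
#1 0xcd→b12/s0 MISS; vc=[2]
#2 0x2f→b2/s0 VC-HIT; vc=[12]
#3 0x22→b2/s0 L1-HIT; vc=[12]
#4 0x2b→b2/s0 L1-HIT; vc=[12]
#5 0x20→b2/s0 L1-HIT; vc=[12]
#6 0xc5→b12/s0 VC-HIT; vc=[2]
#7 0x2a→b2/s0 VC-HIT; vc=[12]
#8 0x2d→b2/s0 L1-HIT; vc=[12]
#9 0x2e→b2/s0 L1-HIT; vc=[12]

MISSES = 2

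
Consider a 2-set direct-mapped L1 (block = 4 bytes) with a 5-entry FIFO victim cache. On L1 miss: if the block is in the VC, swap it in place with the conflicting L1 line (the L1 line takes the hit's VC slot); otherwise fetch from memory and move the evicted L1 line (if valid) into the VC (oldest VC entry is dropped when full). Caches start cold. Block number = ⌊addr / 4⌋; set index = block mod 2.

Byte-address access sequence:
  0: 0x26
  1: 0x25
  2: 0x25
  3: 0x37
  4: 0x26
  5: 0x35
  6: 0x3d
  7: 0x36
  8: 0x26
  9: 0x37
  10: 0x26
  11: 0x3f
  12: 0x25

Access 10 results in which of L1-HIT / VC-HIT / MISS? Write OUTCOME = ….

0: 0x26 (blk 9, set 1) → MISS  vc=[]
1: 0x25 (blk 9, set 1) → L1-HIT  vc=[]
2: 0x25 (blk 9, set 1) → L1-HIT  vc=[]
3: 0x37 (blk 13, set 1) → MISS  vc=[9]
4: 0x26 (blk 9, set 1) → VC-HIT  vc=[13]
5: 0x35 (blk 13, set 1) → VC-HIT  vc=[9]
6: 0x3d (blk 15, set 1) → MISS  vc=[9, 13]
7: 0x36 (blk 13, set 1) → VC-HIT  vc=[9, 15]
8: 0x26 (blk 9, set 1) → VC-HIT  vc=[13, 15]
9: 0x37 (blk 13, set 1) → VC-HIT  vc=[9, 15]
10: 0x26 (blk 9, set 1) → VC-HIT  vc=[13, 15]
11: 0x3f (blk 15, set 1) → VC-HIT  vc=[13, 9]
12: 0x25 (blk 9, set 1) → VC-HIT  vc=[13, 15]

OUTCOME = VC-HIT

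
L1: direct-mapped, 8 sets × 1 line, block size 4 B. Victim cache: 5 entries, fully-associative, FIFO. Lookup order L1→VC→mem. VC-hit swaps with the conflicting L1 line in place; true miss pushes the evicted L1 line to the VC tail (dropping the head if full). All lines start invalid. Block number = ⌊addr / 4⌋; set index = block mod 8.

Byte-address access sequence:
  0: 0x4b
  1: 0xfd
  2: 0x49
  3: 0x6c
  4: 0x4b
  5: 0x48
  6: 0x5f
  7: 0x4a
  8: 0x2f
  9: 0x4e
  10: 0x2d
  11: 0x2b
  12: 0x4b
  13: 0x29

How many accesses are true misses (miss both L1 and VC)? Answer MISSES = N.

0: 0x4b (blk 18, set 2) → MISS  vc=[]
1: 0xfd (blk 63, set 7) → MISS  vc=[]
2: 0x49 (blk 18, set 2) → L1-HIT  vc=[]
3: 0x6c (blk 27, set 3) → MISS  vc=[]
4: 0x4b (blk 18, set 2) → L1-HIT  vc=[]
5: 0x48 (blk 18, set 2) → L1-HIT  vc=[]
6: 0x5f (blk 23, set 7) → MISS  vc=[63]
7: 0x4a (blk 18, set 2) → L1-HIT  vc=[63]
8: 0x2f (blk 11, set 3) → MISS  vc=[63, 27]
9: 0x4e (blk 19, set 3) → MISS  vc=[63, 27, 11]
10: 0x2d (blk 11, set 3) → VC-HIT  vc=[63, 27, 19]
11: 0x2b (blk 10, set 2) → MISS  vc=[63, 27, 19, 18]
12: 0x4b (blk 18, set 2) → VC-HIT  vc=[63, 27, 19, 10]
13: 0x29 (blk 10, set 2) → VC-HIT  vc=[63, 27, 19, 18]

MISSES = 7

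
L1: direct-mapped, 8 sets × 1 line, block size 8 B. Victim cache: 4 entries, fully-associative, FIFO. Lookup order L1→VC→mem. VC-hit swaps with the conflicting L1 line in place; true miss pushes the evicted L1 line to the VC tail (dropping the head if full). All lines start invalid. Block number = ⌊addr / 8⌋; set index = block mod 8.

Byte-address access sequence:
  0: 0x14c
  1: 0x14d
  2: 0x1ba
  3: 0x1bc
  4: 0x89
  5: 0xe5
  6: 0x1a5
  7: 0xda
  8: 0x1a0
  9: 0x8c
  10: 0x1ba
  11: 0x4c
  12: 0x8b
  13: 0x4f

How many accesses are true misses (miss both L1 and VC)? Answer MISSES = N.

0: 0x14c (blk 41, set 1) → MISS  vc=[]
1: 0x14d (blk 41, set 1) → L1-HIT  vc=[]
2: 0x1ba (blk 55, set 7) → MISS  vc=[]
3: 0x1bc (blk 55, set 7) → L1-HIT  vc=[]
4: 0x89 (blk 17, set 1) → MISS  vc=[41]
5: 0xe5 (blk 28, set 4) → MISS  vc=[41]
6: 0x1a5 (blk 52, set 4) → MISS  vc=[41, 28]
7: 0xda (blk 27, set 3) → MISS  vc=[41, 28]
8: 0x1a0 (blk 52, set 4) → L1-HIT  vc=[41, 28]
9: 0x8c (blk 17, set 1) → L1-HIT  vc=[41, 28]
10: 0x1ba (blk 55, set 7) → L1-HIT  vc=[41, 28]
11: 0x4c (blk 9, set 1) → MISS  vc=[41, 28, 17]
12: 0x8b (blk 17, set 1) → VC-HIT  vc=[41, 28, 9]
13: 0x4f (blk 9, set 1) → VC-HIT  vc=[41, 28, 17]

MISSES = 7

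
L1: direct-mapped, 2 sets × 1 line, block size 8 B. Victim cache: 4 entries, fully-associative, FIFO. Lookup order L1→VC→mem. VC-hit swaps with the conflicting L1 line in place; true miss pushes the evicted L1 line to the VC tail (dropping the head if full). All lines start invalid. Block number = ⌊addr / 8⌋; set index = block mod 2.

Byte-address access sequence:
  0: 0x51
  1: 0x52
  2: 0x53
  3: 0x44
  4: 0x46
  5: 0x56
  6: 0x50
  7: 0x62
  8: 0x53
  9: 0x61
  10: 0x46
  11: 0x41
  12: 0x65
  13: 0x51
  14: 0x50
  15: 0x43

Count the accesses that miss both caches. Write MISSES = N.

MISSES = 3

0: 0x51 (blk 10, set 0) → MISS  vc=[]
1: 0x52 (blk 10, set 0) → L1-HIT  vc=[]
2: 0x53 (blk 10, set 0) → L1-HIT  vc=[]
3: 0x44 (blk 8, set 0) → MISS  vc=[10]
4: 0x46 (blk 8, set 0) → L1-HIT  vc=[10]
5: 0x56 (blk 10, set 0) → VC-HIT  vc=[8]
6: 0x50 (blk 10, set 0) → L1-HIT  vc=[8]
7: 0x62 (blk 12, set 0) → MISS  vc=[8, 10]
8: 0x53 (blk 10, set 0) → VC-HIT  vc=[8, 12]
9: 0x61 (blk 12, set 0) → VC-HIT  vc=[8, 10]
10: 0x46 (blk 8, set 0) → VC-HIT  vc=[12, 10]
11: 0x41 (blk 8, set 0) → L1-HIT  vc=[12, 10]
12: 0x65 (blk 12, set 0) → VC-HIT  vc=[8, 10]
13: 0x51 (blk 10, set 0) → VC-HIT  vc=[8, 12]
14: 0x50 (blk 10, set 0) → L1-HIT  vc=[8, 12]
15: 0x43 (blk 8, set 0) → VC-HIT  vc=[10, 12]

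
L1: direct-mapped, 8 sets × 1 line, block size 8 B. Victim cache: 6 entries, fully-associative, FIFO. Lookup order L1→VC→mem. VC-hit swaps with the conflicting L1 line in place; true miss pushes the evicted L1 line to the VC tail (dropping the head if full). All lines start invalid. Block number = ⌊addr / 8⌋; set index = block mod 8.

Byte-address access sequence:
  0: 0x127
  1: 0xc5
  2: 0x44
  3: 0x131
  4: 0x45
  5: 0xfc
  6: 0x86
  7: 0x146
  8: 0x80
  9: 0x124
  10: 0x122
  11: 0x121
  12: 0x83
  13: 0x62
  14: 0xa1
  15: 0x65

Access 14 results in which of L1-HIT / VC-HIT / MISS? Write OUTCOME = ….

OUTCOME = MISS

#0 0x127→b36/s4 MISS; vc=[]
#1 0xc5→b24/s0 MISS; vc=[]
#2 0x44→b8/s0 MISS; vc=[24]
#3 0x131→b38/s6 MISS; vc=[24]
#4 0x45→b8/s0 L1-HIT; vc=[24]
#5 0xfc→b31/s7 MISS; vc=[24]
#6 0x86→b16/s0 MISS; vc=[24,8]
#7 0x146→b40/s0 MISS; vc=[24,8,16]
#8 0x80→b16/s0 VC-HIT; vc=[24,8,40]
#9 0x124→b36/s4 L1-HIT; vc=[24,8,40]
#10 0x122→b36/s4 L1-HIT; vc=[24,8,40]
#11 0x121→b36/s4 L1-HIT; vc=[24,8,40]
#12 0x83→b16/s0 L1-HIT; vc=[24,8,40]
#13 0x62→b12/s4 MISS; vc=[24,8,40,36]
#14 0xa1→b20/s4 MISS; vc=[24,8,40,36,12]
#15 0x65→b12/s4 VC-HIT; vc=[24,8,40,36,20]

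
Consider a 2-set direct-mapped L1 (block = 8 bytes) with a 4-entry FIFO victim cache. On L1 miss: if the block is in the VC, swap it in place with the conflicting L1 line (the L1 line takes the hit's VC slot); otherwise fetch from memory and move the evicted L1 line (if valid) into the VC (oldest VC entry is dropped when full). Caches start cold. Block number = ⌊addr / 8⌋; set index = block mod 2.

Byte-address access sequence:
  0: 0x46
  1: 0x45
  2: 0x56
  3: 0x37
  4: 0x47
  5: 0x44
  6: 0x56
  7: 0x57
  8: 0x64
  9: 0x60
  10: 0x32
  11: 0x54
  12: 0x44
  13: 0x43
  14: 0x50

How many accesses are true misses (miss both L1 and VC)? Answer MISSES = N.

  [0] addr=0x46 blk=8 s=0: MISS | VC []
  [1] addr=0x45 blk=8 s=0: L1-HIT | VC []
  [2] addr=0x56 blk=10 s=0: MISS | VC [8]
  [3] addr=0x37 blk=6 s=0: MISS | VC [8, 10]
  [4] addr=0x47 blk=8 s=0: VC-HIT | VC [6, 10]
  [5] addr=0x44 blk=8 s=0: L1-HIT | VC [6, 10]
  [6] addr=0x56 blk=10 s=0: VC-HIT | VC [6, 8]
  [7] addr=0x57 blk=10 s=0: L1-HIT | VC [6, 8]
  [8] addr=0x64 blk=12 s=0: MISS | VC [6, 8, 10]
  [9] addr=0x60 blk=12 s=0: L1-HIT | VC [6, 8, 10]
  [10] addr=0x32 blk=6 s=0: VC-HIT | VC [12, 8, 10]
  [11] addr=0x54 blk=10 s=0: VC-HIT | VC [12, 8, 6]
  [12] addr=0x44 blk=8 s=0: VC-HIT | VC [12, 10, 6]
  [13] addr=0x43 blk=8 s=0: L1-HIT | VC [12, 10, 6]
  [14] addr=0x50 blk=10 s=0: VC-HIT | VC [12, 8, 6]

MISSES = 4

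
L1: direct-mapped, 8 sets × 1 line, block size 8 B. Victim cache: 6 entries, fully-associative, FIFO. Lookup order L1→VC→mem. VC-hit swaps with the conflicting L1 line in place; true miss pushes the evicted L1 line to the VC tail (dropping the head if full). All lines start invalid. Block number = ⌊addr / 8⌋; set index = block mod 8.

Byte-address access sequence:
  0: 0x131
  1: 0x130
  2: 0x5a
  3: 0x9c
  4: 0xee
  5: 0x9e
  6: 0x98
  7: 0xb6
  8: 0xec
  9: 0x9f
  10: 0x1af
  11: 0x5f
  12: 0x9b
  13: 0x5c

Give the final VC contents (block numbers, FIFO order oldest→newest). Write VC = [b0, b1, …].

VC = [19, 38, 29]

#0 0x131→b38/s6 MISS; vc=[]
#1 0x130→b38/s6 L1-HIT; vc=[]
#2 0x5a→b11/s3 MISS; vc=[]
#3 0x9c→b19/s3 MISS; vc=[11]
#4 0xee→b29/s5 MISS; vc=[11]
#5 0x9e→b19/s3 L1-HIT; vc=[11]
#6 0x98→b19/s3 L1-HIT; vc=[11]
#7 0xb6→b22/s6 MISS; vc=[11,38]
#8 0xec→b29/s5 L1-HIT; vc=[11,38]
#9 0x9f→b19/s3 L1-HIT; vc=[11,38]
#10 0x1af→b53/s5 MISS; vc=[11,38,29]
#11 0x5f→b11/s3 VC-HIT; vc=[19,38,29]
#12 0x9b→b19/s3 VC-HIT; vc=[11,38,29]
#13 0x5c→b11/s3 VC-HIT; vc=[19,38,29]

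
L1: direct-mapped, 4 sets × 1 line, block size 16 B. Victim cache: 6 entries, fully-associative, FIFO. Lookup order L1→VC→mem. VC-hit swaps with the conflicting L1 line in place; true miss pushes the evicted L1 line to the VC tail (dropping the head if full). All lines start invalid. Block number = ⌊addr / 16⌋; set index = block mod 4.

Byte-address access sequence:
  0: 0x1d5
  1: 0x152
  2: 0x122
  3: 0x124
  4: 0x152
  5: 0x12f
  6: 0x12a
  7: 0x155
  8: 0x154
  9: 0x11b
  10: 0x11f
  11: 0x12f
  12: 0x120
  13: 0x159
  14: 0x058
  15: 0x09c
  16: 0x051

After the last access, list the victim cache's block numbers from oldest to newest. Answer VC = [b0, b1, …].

#0 0x1d5→b29/s1 MISS; vc=[]
#1 0x152→b21/s1 MISS; vc=[29]
#2 0x122→b18/s2 MISS; vc=[29]
#3 0x124→b18/s2 L1-HIT; vc=[29]
#4 0x152→b21/s1 L1-HIT; vc=[29]
#5 0x12f→b18/s2 L1-HIT; vc=[29]
#6 0x12a→b18/s2 L1-HIT; vc=[29]
#7 0x155→b21/s1 L1-HIT; vc=[29]
#8 0x154→b21/s1 L1-HIT; vc=[29]
#9 0x11b→b17/s1 MISS; vc=[29,21]
#10 0x11f→b17/s1 L1-HIT; vc=[29,21]
#11 0x12f→b18/s2 L1-HIT; vc=[29,21]
#12 0x120→b18/s2 L1-HIT; vc=[29,21]
#13 0x159→b21/s1 VC-HIT; vc=[29,17]
#14 0x58→b5/s1 MISS; vc=[29,17,21]
#15 0x9c→b9/s1 MISS; vc=[29,17,21,5]
#16 0x51→b5/s1 VC-HIT; vc=[29,17,21,9]

VC = [29, 17, 21, 9]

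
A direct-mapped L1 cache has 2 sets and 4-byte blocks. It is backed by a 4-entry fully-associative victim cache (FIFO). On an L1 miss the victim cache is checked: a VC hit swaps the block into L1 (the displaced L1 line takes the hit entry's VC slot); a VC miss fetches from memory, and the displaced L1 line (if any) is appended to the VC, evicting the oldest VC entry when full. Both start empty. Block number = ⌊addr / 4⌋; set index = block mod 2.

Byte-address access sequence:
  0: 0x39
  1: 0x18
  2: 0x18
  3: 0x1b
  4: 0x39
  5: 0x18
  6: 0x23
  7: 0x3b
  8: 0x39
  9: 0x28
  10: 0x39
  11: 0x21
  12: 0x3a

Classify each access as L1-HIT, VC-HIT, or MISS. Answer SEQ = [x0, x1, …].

0: 0x39 (blk 14, set 0) → MISS  vc=[]
1: 0x18 (blk 6, set 0) → MISS  vc=[14]
2: 0x18 (blk 6, set 0) → L1-HIT  vc=[14]
3: 0x1b (blk 6, set 0) → L1-HIT  vc=[14]
4: 0x39 (blk 14, set 0) → VC-HIT  vc=[6]
5: 0x18 (blk 6, set 0) → VC-HIT  vc=[14]
6: 0x23 (blk 8, set 0) → MISS  vc=[14, 6]
7: 0x3b (blk 14, set 0) → VC-HIT  vc=[8, 6]
8: 0x39 (blk 14, set 0) → L1-HIT  vc=[8, 6]
9: 0x28 (blk 10, set 0) → MISS  vc=[8, 6, 14]
10: 0x39 (blk 14, set 0) → VC-HIT  vc=[8, 6, 10]
11: 0x21 (blk 8, set 0) → VC-HIT  vc=[14, 6, 10]
12: 0x3a (blk 14, set 0) → VC-HIT  vc=[8, 6, 10]

SEQ = [MISS, MISS, L1-HIT, L1-HIT, VC-HIT, VC-HIT, MISS, VC-HIT, L1-HIT, MISS, VC-HIT, VC-HIT, VC-HIT]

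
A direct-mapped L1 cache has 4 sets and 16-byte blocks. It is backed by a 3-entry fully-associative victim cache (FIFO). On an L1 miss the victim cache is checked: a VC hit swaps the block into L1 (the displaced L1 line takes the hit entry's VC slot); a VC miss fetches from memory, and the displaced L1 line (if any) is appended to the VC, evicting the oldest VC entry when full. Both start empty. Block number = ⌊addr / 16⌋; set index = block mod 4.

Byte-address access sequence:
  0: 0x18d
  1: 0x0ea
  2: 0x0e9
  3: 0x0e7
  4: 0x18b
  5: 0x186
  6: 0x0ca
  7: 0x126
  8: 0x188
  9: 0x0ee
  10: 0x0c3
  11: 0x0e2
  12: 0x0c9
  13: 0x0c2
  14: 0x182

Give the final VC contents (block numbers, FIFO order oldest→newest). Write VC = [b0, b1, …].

0: 0x18d (blk 24, set 0) → MISS  vc=[]
1: 0xea (blk 14, set 2) → MISS  vc=[]
2: 0xe9 (blk 14, set 2) → L1-HIT  vc=[]
3: 0xe7 (blk 14, set 2) → L1-HIT  vc=[]
4: 0x18b (blk 24, set 0) → L1-HIT  vc=[]
5: 0x186 (blk 24, set 0) → L1-HIT  vc=[]
6: 0xca (blk 12, set 0) → MISS  vc=[24]
7: 0x126 (blk 18, set 2) → MISS  vc=[24, 14]
8: 0x188 (blk 24, set 0) → VC-HIT  vc=[12, 14]
9: 0xee (blk 14, set 2) → VC-HIT  vc=[12, 18]
10: 0xc3 (blk 12, set 0) → VC-HIT  vc=[24, 18]
11: 0xe2 (blk 14, set 2) → L1-HIT  vc=[24, 18]
12: 0xc9 (blk 12, set 0) → L1-HIT  vc=[24, 18]
13: 0xc2 (blk 12, set 0) → L1-HIT  vc=[24, 18]
14: 0x182 (blk 24, set 0) → VC-HIT  vc=[12, 18]

VC = [12, 18]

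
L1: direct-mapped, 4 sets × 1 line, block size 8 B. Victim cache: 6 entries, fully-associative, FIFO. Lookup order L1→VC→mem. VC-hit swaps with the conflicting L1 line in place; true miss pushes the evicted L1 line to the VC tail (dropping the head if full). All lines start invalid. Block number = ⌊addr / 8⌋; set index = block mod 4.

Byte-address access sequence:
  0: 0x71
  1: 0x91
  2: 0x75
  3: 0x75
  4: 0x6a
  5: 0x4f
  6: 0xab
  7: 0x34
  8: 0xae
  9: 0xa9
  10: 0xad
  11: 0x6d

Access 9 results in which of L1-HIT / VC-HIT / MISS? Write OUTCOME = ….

OUTCOME = L1-HIT

  [0] addr=0x71 blk=14 s=2: MISS | VC []
  [1] addr=0x91 blk=18 s=2: MISS | VC [14]
  [2] addr=0x75 blk=14 s=2: VC-HIT | VC [18]
  [3] addr=0x75 blk=14 s=2: L1-HIT | VC [18]
  [4] addr=0x6a blk=13 s=1: MISS | VC [18]
  [5] addr=0x4f blk=9 s=1: MISS | VC [18, 13]
  [6] addr=0xab blk=21 s=1: MISS | VC [18, 13, 9]
  [7] addr=0x34 blk=6 s=2: MISS | VC [18, 13, 9, 14]
  [8] addr=0xae blk=21 s=1: L1-HIT | VC [18, 13, 9, 14]
  [9] addr=0xa9 blk=21 s=1: L1-HIT | VC [18, 13, 9, 14]
  [10] addr=0xad blk=21 s=1: L1-HIT | VC [18, 13, 9, 14]
  [11] addr=0x6d blk=13 s=1: VC-HIT | VC [18, 21, 9, 14]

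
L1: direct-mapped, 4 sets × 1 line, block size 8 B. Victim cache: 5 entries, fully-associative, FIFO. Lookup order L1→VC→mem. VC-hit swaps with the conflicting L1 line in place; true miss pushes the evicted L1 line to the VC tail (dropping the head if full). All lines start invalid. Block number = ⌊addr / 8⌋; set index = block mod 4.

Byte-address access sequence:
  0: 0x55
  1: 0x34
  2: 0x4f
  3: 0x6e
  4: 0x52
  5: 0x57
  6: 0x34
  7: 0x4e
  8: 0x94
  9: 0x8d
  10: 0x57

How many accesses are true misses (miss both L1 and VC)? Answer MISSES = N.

MISSES = 6

  [0] addr=0x55 blk=10 s=2: MISS | VC []
  [1] addr=0x34 blk=6 s=2: MISS | VC [10]
  [2] addr=0x4f blk=9 s=1: MISS | VC [10]
  [3] addr=0x6e blk=13 s=1: MISS | VC [10, 9]
  [4] addr=0x52 blk=10 s=2: VC-HIT | VC [6, 9]
  [5] addr=0x57 blk=10 s=2: L1-HIT | VC [6, 9]
  [6] addr=0x34 blk=6 s=2: VC-HIT | VC [10, 9]
  [7] addr=0x4e blk=9 s=1: VC-HIT | VC [10, 13]
  [8] addr=0x94 blk=18 s=2: MISS | VC [10, 13, 6]
  [9] addr=0x8d blk=17 s=1: MISS | VC [10, 13, 6, 9]
  [10] addr=0x57 blk=10 s=2: VC-HIT | VC [18, 13, 6, 9]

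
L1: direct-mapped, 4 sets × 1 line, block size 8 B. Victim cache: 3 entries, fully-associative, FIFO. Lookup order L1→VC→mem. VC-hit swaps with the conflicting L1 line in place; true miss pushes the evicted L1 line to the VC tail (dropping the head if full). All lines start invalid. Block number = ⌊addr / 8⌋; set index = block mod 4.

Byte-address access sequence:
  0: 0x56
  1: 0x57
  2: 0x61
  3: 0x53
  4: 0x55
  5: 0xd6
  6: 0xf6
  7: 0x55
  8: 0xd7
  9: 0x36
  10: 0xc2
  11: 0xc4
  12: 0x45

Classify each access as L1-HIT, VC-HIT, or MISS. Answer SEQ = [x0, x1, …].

  [0] addr=0x56 blk=10 s=2: MISS | VC []
  [1] addr=0x57 blk=10 s=2: L1-HIT | VC []
  [2] addr=0x61 blk=12 s=0: MISS | VC []
  [3] addr=0x53 blk=10 s=2: L1-HIT | VC []
  [4] addr=0x55 blk=10 s=2: L1-HIT | VC []
  [5] addr=0xd6 blk=26 s=2: MISS | VC [10]
  [6] addr=0xf6 blk=30 s=2: MISS | VC [10, 26]
  [7] addr=0x55 blk=10 s=2: VC-HIT | VC [30, 26]
  [8] addr=0xd7 blk=26 s=2: VC-HIT | VC [30, 10]
  [9] addr=0x36 blk=6 s=2: MISS | VC [30, 10, 26]
  [10] addr=0xc2 blk=24 s=0: MISS | VC [10, 26, 12]
  [11] addr=0xc4 blk=24 s=0: L1-HIT | VC [10, 26, 12]
  [12] addr=0x45 blk=8 s=0: MISS | VC [26, 12, 24]

SEQ = [MISS, L1-HIT, MISS, L1-HIT, L1-HIT, MISS, MISS, VC-HIT, VC-HIT, MISS, MISS, L1-HIT, MISS]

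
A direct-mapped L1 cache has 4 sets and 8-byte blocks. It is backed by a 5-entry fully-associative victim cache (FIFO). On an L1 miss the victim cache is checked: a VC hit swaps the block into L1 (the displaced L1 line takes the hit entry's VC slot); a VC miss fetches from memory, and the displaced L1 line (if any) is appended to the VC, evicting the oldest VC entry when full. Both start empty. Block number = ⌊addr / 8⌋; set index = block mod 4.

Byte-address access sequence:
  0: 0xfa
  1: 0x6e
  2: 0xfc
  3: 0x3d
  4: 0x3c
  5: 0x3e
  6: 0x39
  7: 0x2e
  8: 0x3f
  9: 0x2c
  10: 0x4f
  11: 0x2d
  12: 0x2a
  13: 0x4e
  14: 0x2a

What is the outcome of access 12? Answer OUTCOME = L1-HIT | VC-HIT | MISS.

OUTCOME = L1-HIT

#0 0xfa→b31/s3 MISS; vc=[]
#1 0x6e→b13/s1 MISS; vc=[]
#2 0xfc→b31/s3 L1-HIT; vc=[]
#3 0x3d→b7/s3 MISS; vc=[31]
#4 0x3c→b7/s3 L1-HIT; vc=[31]
#5 0x3e→b7/s3 L1-HIT; vc=[31]
#6 0x39→b7/s3 L1-HIT; vc=[31]
#7 0x2e→b5/s1 MISS; vc=[31,13]
#8 0x3f→b7/s3 L1-HIT; vc=[31,13]
#9 0x2c→b5/s1 L1-HIT; vc=[31,13]
#10 0x4f→b9/s1 MISS; vc=[31,13,5]
#11 0x2d→b5/s1 VC-HIT; vc=[31,13,9]
#12 0x2a→b5/s1 L1-HIT; vc=[31,13,9]
#13 0x4e→b9/s1 VC-HIT; vc=[31,13,5]
#14 0x2a→b5/s1 VC-HIT; vc=[31,13,9]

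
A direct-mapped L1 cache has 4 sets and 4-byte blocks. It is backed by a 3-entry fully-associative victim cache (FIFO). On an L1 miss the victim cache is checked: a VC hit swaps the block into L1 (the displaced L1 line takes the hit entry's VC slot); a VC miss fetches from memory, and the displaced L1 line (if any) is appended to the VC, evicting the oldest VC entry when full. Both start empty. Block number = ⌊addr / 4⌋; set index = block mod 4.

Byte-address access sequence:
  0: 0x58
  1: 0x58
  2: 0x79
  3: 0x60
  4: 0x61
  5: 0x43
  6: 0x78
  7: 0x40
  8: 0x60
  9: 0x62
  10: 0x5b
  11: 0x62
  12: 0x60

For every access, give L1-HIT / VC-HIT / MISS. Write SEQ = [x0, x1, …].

SEQ = [MISS, L1-HIT, MISS, MISS, L1-HIT, MISS, L1-HIT, L1-HIT, VC-HIT, L1-HIT, VC-HIT, L1-HIT, L1-HIT]

#0 0x58→b22/s2 MISS; vc=[]
#1 0x58→b22/s2 L1-HIT; vc=[]
#2 0x79→b30/s2 MISS; vc=[22]
#3 0x60→b24/s0 MISS; vc=[22]
#4 0x61→b24/s0 L1-HIT; vc=[22]
#5 0x43→b16/s0 MISS; vc=[22,24]
#6 0x78→b30/s2 L1-HIT; vc=[22,24]
#7 0x40→b16/s0 L1-HIT; vc=[22,24]
#8 0x60→b24/s0 VC-HIT; vc=[22,16]
#9 0x62→b24/s0 L1-HIT; vc=[22,16]
#10 0x5b→b22/s2 VC-HIT; vc=[30,16]
#11 0x62→b24/s0 L1-HIT; vc=[30,16]
#12 0x60→b24/s0 L1-HIT; vc=[30,16]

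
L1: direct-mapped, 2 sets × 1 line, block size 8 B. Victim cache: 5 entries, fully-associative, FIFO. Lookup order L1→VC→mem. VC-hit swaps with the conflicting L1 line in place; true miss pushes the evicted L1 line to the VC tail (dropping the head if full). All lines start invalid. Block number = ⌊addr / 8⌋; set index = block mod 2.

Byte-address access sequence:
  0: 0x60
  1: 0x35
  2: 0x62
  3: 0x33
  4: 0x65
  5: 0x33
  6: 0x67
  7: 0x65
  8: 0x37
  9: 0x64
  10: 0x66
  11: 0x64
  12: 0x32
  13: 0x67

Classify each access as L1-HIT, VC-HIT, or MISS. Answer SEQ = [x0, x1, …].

SEQ = [MISS, MISS, VC-HIT, VC-HIT, VC-HIT, VC-HIT, VC-HIT, L1-HIT, VC-HIT, VC-HIT, L1-HIT, L1-HIT, VC-HIT, VC-HIT]

#0 0x60→b12/s0 MISS; vc=[]
#1 0x35→b6/s0 MISS; vc=[12]
#2 0x62→b12/s0 VC-HIT; vc=[6]
#3 0x33→b6/s0 VC-HIT; vc=[12]
#4 0x65→b12/s0 VC-HIT; vc=[6]
#5 0x33→b6/s0 VC-HIT; vc=[12]
#6 0x67→b12/s0 VC-HIT; vc=[6]
#7 0x65→b12/s0 L1-HIT; vc=[6]
#8 0x37→b6/s0 VC-HIT; vc=[12]
#9 0x64→b12/s0 VC-HIT; vc=[6]
#10 0x66→b12/s0 L1-HIT; vc=[6]
#11 0x64→b12/s0 L1-HIT; vc=[6]
#12 0x32→b6/s0 VC-HIT; vc=[12]
#13 0x67→b12/s0 VC-HIT; vc=[6]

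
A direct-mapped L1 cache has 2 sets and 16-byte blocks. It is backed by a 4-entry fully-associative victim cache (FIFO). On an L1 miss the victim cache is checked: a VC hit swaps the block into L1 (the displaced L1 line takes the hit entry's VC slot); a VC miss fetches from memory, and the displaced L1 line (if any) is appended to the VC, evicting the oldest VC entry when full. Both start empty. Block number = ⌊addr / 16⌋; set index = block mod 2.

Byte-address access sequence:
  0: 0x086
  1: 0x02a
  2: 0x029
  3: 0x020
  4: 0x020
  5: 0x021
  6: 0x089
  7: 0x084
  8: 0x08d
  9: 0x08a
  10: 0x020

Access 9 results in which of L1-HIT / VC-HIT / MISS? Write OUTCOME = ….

#0 0x86→b8/s0 MISS; vc=[]
#1 0x2a→b2/s0 MISS; vc=[8]
#2 0x29→b2/s0 L1-HIT; vc=[8]
#3 0x20→b2/s0 L1-HIT; vc=[8]
#4 0x20→b2/s0 L1-HIT; vc=[8]
#5 0x21→b2/s0 L1-HIT; vc=[8]
#6 0x89→b8/s0 VC-HIT; vc=[2]
#7 0x84→b8/s0 L1-HIT; vc=[2]
#8 0x8d→b8/s0 L1-HIT; vc=[2]
#9 0x8a→b8/s0 L1-HIT; vc=[2]
#10 0x20→b2/s0 VC-HIT; vc=[8]

OUTCOME = L1-HIT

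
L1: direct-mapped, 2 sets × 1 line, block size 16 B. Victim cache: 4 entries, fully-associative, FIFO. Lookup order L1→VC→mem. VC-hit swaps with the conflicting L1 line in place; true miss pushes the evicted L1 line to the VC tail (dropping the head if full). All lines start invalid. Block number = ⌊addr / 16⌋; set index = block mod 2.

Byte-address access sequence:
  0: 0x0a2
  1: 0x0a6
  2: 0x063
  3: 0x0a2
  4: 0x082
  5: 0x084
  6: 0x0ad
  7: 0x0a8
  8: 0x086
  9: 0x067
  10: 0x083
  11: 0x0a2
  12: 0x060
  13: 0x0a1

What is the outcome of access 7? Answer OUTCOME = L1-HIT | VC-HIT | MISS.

OUTCOME = L1-HIT

#0 0xa2→b10/s0 MISS; vc=[]
#1 0xa6→b10/s0 L1-HIT; vc=[]
#2 0x63→b6/s0 MISS; vc=[10]
#3 0xa2→b10/s0 VC-HIT; vc=[6]
#4 0x82→b8/s0 MISS; vc=[6,10]
#5 0x84→b8/s0 L1-HIT; vc=[6,10]
#6 0xad→b10/s0 VC-HIT; vc=[6,8]
#7 0xa8→b10/s0 L1-HIT; vc=[6,8]
#8 0x86→b8/s0 VC-HIT; vc=[6,10]
#9 0x67→b6/s0 VC-HIT; vc=[8,10]
#10 0x83→b8/s0 VC-HIT; vc=[6,10]
#11 0xa2→b10/s0 VC-HIT; vc=[6,8]
#12 0x60→b6/s0 VC-HIT; vc=[10,8]
#13 0xa1→b10/s0 VC-HIT; vc=[6,8]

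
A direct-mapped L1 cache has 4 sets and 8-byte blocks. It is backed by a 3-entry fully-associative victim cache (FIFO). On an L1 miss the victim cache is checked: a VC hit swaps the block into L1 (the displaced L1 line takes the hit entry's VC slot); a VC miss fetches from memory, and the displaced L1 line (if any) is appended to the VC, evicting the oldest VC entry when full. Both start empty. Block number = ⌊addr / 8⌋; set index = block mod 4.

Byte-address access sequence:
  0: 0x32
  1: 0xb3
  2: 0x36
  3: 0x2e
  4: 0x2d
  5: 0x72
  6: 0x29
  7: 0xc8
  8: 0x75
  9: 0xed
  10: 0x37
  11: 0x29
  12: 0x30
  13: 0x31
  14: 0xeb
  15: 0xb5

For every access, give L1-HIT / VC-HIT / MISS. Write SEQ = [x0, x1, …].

  [0] addr=0x32 blk=6 s=2: MISS | VC []
  [1] addr=0xb3 blk=22 s=2: MISS | VC [6]
  [2] addr=0x36 blk=6 s=2: VC-HIT | VC [22]
  [3] addr=0x2e blk=5 s=1: MISS | VC [22]
  [4] addr=0x2d blk=5 s=1: L1-HIT | VC [22]
  [5] addr=0x72 blk=14 s=2: MISS | VC [22, 6]
  [6] addr=0x29 blk=5 s=1: L1-HIT | VC [22, 6]
  [7] addr=0xc8 blk=25 s=1: MISS | VC [22, 6, 5]
  [8] addr=0x75 blk=14 s=2: L1-HIT | VC [22, 6, 5]
  [9] addr=0xed blk=29 s=1: MISS | VC [6, 5, 25]
  [10] addr=0x37 blk=6 s=2: VC-HIT | VC [14, 5, 25]
  [11] addr=0x29 blk=5 s=1: VC-HIT | VC [14, 29, 25]
  [12] addr=0x30 blk=6 s=2: L1-HIT | VC [14, 29, 25]
  [13] addr=0x31 blk=6 s=2: L1-HIT | VC [14, 29, 25]
  [14] addr=0xeb blk=29 s=1: VC-HIT | VC [14, 5, 25]
  [15] addr=0xb5 blk=22 s=2: MISS | VC [5, 25, 6]

SEQ = [MISS, MISS, VC-HIT, MISS, L1-HIT, MISS, L1-HIT, MISS, L1-HIT, MISS, VC-HIT, VC-HIT, L1-HIT, L1-HIT, VC-HIT, MISS]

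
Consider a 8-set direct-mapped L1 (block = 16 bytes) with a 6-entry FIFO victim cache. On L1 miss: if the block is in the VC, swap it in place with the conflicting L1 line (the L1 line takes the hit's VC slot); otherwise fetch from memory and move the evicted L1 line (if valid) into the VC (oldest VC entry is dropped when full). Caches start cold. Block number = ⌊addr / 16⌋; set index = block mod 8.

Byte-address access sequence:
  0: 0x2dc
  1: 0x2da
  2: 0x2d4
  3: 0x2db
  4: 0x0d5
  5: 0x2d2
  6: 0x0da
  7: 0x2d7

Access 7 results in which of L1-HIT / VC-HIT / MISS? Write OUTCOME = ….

OUTCOME = VC-HIT

0: 0x2dc (blk 45, set 5) → MISS  vc=[]
1: 0x2da (blk 45, set 5) → L1-HIT  vc=[]
2: 0x2d4 (blk 45, set 5) → L1-HIT  vc=[]
3: 0x2db (blk 45, set 5) → L1-HIT  vc=[]
4: 0xd5 (blk 13, set 5) → MISS  vc=[45]
5: 0x2d2 (blk 45, set 5) → VC-HIT  vc=[13]
6: 0xda (blk 13, set 5) → VC-HIT  vc=[45]
7: 0x2d7 (blk 45, set 5) → VC-HIT  vc=[13]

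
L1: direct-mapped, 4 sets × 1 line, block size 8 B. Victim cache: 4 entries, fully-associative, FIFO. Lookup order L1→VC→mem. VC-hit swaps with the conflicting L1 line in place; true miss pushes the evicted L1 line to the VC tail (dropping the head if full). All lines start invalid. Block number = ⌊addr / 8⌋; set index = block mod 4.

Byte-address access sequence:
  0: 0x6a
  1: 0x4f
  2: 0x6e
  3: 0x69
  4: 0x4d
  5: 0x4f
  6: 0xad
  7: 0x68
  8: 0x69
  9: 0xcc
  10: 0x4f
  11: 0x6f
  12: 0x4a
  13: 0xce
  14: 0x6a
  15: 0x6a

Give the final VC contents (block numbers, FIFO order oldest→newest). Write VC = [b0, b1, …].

VC = [21, 9, 25]

0: 0x6a (blk 13, set 1) → MISS  vc=[]
1: 0x4f (blk 9, set 1) → MISS  vc=[13]
2: 0x6e (blk 13, set 1) → VC-HIT  vc=[9]
3: 0x69 (blk 13, set 1) → L1-HIT  vc=[9]
4: 0x4d (blk 9, set 1) → VC-HIT  vc=[13]
5: 0x4f (blk 9, set 1) → L1-HIT  vc=[13]
6: 0xad (blk 21, set 1) → MISS  vc=[13, 9]
7: 0x68 (blk 13, set 1) → VC-HIT  vc=[21, 9]
8: 0x69 (blk 13, set 1) → L1-HIT  vc=[21, 9]
9: 0xcc (blk 25, set 1) → MISS  vc=[21, 9, 13]
10: 0x4f (blk 9, set 1) → VC-HIT  vc=[21, 25, 13]
11: 0x6f (blk 13, set 1) → VC-HIT  vc=[21, 25, 9]
12: 0x4a (blk 9, set 1) → VC-HIT  vc=[21, 25, 13]
13: 0xce (blk 25, set 1) → VC-HIT  vc=[21, 9, 13]
14: 0x6a (blk 13, set 1) → VC-HIT  vc=[21, 9, 25]
15: 0x6a (blk 13, set 1) → L1-HIT  vc=[21, 9, 25]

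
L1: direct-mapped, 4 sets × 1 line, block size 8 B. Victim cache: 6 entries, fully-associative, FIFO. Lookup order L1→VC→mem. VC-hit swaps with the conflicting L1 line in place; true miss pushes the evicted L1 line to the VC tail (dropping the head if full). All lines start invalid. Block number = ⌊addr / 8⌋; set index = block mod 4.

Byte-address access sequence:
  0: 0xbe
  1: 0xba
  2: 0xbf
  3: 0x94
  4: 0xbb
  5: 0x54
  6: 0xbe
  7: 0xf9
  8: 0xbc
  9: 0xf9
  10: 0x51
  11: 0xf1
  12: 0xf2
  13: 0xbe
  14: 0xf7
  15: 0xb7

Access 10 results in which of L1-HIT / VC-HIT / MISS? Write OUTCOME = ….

  [0] addr=0xbe blk=23 s=3: MISS | VC []
  [1] addr=0xba blk=23 s=3: L1-HIT | VC []
  [2] addr=0xbf blk=23 s=3: L1-HIT | VC []
  [3] addr=0x94 blk=18 s=2: MISS | VC []
  [4] addr=0xbb blk=23 s=3: L1-HIT | VC []
  [5] addr=0x54 blk=10 s=2: MISS | VC [18]
  [6] addr=0xbe blk=23 s=3: L1-HIT | VC [18]
  [7] addr=0xf9 blk=31 s=3: MISS | VC [18, 23]
  [8] addr=0xbc blk=23 s=3: VC-HIT | VC [18, 31]
  [9] addr=0xf9 blk=31 s=3: VC-HIT | VC [18, 23]
  [10] addr=0x51 blk=10 s=2: L1-HIT | VC [18, 23]
  [11] addr=0xf1 blk=30 s=2: MISS | VC [18, 23, 10]
  [12] addr=0xf2 blk=30 s=2: L1-HIT | VC [18, 23, 10]
  [13] addr=0xbe blk=23 s=3: VC-HIT | VC [18, 31, 10]
  [14] addr=0xf7 blk=30 s=2: L1-HIT | VC [18, 31, 10]
  [15] addr=0xb7 blk=22 s=2: MISS | VC [18, 31, 10, 30]

OUTCOME = L1-HIT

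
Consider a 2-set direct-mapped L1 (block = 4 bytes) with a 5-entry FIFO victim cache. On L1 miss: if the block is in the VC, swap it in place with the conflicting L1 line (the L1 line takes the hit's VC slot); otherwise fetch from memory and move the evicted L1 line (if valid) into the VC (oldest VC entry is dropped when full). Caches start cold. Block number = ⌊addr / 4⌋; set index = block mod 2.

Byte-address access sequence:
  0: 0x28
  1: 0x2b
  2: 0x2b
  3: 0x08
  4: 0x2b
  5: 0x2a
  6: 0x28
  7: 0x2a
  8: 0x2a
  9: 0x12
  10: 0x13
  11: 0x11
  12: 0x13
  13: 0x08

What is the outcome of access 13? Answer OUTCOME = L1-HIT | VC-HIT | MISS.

  [0] addr=0x28 blk=10 s=0: MISS | VC []
  [1] addr=0x2b blk=10 s=0: L1-HIT | VC []
  [2] addr=0x2b blk=10 s=0: L1-HIT | VC []
  [3] addr=0x8 blk=2 s=0: MISS | VC [10]
  [4] addr=0x2b blk=10 s=0: VC-HIT | VC [2]
  [5] addr=0x2a blk=10 s=0: L1-HIT | VC [2]
  [6] addr=0x28 blk=10 s=0: L1-HIT | VC [2]
  [7] addr=0x2a blk=10 s=0: L1-HIT | VC [2]
  [8] addr=0x2a blk=10 s=0: L1-HIT | VC [2]
  [9] addr=0x12 blk=4 s=0: MISS | VC [2, 10]
  [10] addr=0x13 blk=4 s=0: L1-HIT | VC [2, 10]
  [11] addr=0x11 blk=4 s=0: L1-HIT | VC [2, 10]
  [12] addr=0x13 blk=4 s=0: L1-HIT | VC [2, 10]
  [13] addr=0x8 blk=2 s=0: VC-HIT | VC [4, 10]

OUTCOME = VC-HIT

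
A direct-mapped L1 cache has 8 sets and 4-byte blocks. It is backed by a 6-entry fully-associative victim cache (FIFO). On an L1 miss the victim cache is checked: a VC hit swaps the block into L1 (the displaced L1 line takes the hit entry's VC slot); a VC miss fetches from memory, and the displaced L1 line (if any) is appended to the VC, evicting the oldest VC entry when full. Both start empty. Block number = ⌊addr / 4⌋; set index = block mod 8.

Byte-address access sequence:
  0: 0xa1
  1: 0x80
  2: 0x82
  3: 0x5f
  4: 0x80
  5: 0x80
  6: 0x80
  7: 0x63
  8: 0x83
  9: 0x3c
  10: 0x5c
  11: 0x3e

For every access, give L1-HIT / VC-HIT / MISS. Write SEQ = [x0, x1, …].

0: 0xa1 (blk 40, set 0) → MISS  vc=[]
1: 0x80 (blk 32, set 0) → MISS  vc=[40]
2: 0x82 (blk 32, set 0) → L1-HIT  vc=[40]
3: 0x5f (blk 23, set 7) → MISS  vc=[40]
4: 0x80 (blk 32, set 0) → L1-HIT  vc=[40]
5: 0x80 (blk 32, set 0) → L1-HIT  vc=[40]
6: 0x80 (blk 32, set 0) → L1-HIT  vc=[40]
7: 0x63 (blk 24, set 0) → MISS  vc=[40, 32]
8: 0x83 (blk 32, set 0) → VC-HIT  vc=[40, 24]
9: 0x3c (blk 15, set 7) → MISS  vc=[40, 24, 23]
10: 0x5c (blk 23, set 7) → VC-HIT  vc=[40, 24, 15]
11: 0x3e (blk 15, set 7) → VC-HIT  vc=[40, 24, 23]

SEQ = [MISS, MISS, L1-HIT, MISS, L1-HIT, L1-HIT, L1-HIT, MISS, VC-HIT, MISS, VC-HIT, VC-HIT]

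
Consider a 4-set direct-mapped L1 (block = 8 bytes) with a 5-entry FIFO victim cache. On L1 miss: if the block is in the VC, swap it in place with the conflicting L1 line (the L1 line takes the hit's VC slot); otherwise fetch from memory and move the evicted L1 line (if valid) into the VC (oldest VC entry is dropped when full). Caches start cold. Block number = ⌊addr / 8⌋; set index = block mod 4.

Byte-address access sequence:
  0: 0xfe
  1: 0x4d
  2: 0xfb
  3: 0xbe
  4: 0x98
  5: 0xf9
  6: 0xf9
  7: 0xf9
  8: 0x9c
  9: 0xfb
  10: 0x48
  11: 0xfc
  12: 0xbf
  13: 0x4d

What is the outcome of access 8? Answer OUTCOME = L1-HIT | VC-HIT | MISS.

OUTCOME = VC-HIT

  [0] addr=0xfe blk=31 s=3: MISS | VC []
  [1] addr=0x4d blk=9 s=1: MISS | VC []
  [2] addr=0xfb blk=31 s=3: L1-HIT | VC []
  [3] addr=0xbe blk=23 s=3: MISS | VC [31]
  [4] addr=0x98 blk=19 s=3: MISS | VC [31, 23]
  [5] addr=0xf9 blk=31 s=3: VC-HIT | VC [19, 23]
  [6] addr=0xf9 blk=31 s=3: L1-HIT | VC [19, 23]
  [7] addr=0xf9 blk=31 s=3: L1-HIT | VC [19, 23]
  [8] addr=0x9c blk=19 s=3: VC-HIT | VC [31, 23]
  [9] addr=0xfb blk=31 s=3: VC-HIT | VC [19, 23]
  [10] addr=0x48 blk=9 s=1: L1-HIT | VC [19, 23]
  [11] addr=0xfc blk=31 s=3: L1-HIT | VC [19, 23]
  [12] addr=0xbf blk=23 s=3: VC-HIT | VC [19, 31]
  [13] addr=0x4d blk=9 s=1: L1-HIT | VC [19, 31]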